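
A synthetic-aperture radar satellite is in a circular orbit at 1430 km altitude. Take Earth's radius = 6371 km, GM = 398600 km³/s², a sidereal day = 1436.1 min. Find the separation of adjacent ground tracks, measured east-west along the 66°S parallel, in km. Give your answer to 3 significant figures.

Semi-major axis a = 6371 + 1430 = 7801 km. Period T = 2π√(a³/μ) = 2π√(7801³/398600) = 6857.0 s = 114.28 min.
Node shift per orbit = (6857.0/86166) × 360° = 28.65°.
Equatorial spacing = 28.65 × 111.2 km/° = 3186 km.
At 66° latitude, spacing = 3186 × cos(66°) = 1296 km.

1300 km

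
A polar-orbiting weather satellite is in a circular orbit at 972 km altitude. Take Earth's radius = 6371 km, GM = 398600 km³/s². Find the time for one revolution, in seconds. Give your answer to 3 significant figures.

Semi-major axis a = 6371 + 972 = 7343 km. Period T = 2π√(a³/μ) = 2π√(7343³/398600) = 6262.1 s = 104.37 min.

6260 seconds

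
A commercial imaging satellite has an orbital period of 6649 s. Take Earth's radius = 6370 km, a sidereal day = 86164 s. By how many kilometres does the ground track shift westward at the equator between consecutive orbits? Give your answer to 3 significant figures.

3090 km

During one orbit Earth rotates (6649.0 / 86164) × 360° = 27.78°.
At the equator that is 27.78° × (2π·6370/360) km/° = 27.78 × 111.2 = 3089 km.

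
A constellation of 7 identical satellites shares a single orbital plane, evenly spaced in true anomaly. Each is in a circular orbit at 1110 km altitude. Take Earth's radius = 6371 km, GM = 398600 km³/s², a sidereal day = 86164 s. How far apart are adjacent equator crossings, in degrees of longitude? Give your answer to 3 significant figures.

3.84°

Semi-major axis a = 6371 + 1110 = 7481 km. Period T = 2π√(a³/μ) = 2π√(7481³/398600) = 6439.5 s = 107.32 min.
Single-satellite node shift = (6439.5/86164) × 360° = 26.90°.
With 7 satellites evenly phased, successive equator crossings are 26.90/7 = 3.844° apart.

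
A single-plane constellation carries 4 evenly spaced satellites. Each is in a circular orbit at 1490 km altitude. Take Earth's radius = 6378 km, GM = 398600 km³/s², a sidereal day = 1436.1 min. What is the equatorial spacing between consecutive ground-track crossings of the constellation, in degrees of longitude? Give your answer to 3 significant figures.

Semi-major axis a = 6378 + 1490 = 7868 km. Period T = 2π√(a³/μ) = 2π√(7868³/398600) = 6945.6 s = 115.76 min.
Single-satellite node shift = (6945.6/86166) × 360° = 29.02°.
With 4 satellites evenly phased, successive equator crossings are 29.02/4 = 7.255° apart.

7.25°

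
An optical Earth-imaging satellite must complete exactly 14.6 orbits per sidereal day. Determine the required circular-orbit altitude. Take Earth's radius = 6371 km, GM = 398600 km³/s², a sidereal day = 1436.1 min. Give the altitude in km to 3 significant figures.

688 km

Required period T = 86166 / 14.6 = 5901.8 s.
From T = 2π√(a³/μ): a = (μ T²/4π²)^(1/3) = (398600 × 5901.8² / 4π²)^(1/3) = 7059 km.
Altitude h = a − R = 7059 − 6371 = 688 km.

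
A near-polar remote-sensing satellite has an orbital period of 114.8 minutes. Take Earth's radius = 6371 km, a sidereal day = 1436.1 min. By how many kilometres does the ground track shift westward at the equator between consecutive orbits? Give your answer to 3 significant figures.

T = 114.8 min = 6888.0 s.
During one orbit Earth rotates (6888.0 / 86166) × 360° = 28.78°.
At the equator that is 28.78° × (2π·6371/360) km/° = 28.78 × 111.2 = 3200 km.

3200 km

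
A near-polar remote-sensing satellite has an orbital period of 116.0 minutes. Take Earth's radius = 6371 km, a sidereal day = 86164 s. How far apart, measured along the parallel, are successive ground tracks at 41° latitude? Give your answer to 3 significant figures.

2440 km

T = 116.0 min = 6960.0 s.
Node shift per orbit = (6960.0/86164) × 360° = 29.08°.
Equatorial spacing = 29.08 × 111.2 km/° = 3233 km.
At 41° latitude, spacing = 3233 × cos(41°) = 2440 km.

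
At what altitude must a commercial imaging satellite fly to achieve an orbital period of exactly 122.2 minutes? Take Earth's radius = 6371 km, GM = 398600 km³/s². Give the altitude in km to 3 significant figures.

1790 km

T = 122.2 min = 7332.0 s.
From T = 2π√(a³/μ): a = (μ T²/4π²)^(1/3) = (398600 × 7332.0² / 4π²)^(1/3) = 8157 km.
Altitude h = a − R = 8157 − 6371 = 1786 km.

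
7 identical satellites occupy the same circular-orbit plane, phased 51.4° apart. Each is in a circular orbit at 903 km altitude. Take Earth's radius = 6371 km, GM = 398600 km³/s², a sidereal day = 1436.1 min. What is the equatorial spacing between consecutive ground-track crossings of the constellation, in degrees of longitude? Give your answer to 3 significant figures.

3.69°

Semi-major axis a = 6371 + 903 = 7274 km. Period T = 2π√(a³/μ) = 2π√(7274³/398600) = 6174.1 s = 102.90 min.
Single-satellite node shift = (6174.1/86166) × 360° = 25.80°.
With 7 satellites evenly phased, successive equator crossings are 25.80/7 = 3.685° apart.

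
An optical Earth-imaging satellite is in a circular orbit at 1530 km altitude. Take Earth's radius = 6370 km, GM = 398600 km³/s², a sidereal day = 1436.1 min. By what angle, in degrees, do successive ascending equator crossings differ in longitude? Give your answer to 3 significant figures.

Semi-major axis a = 6370 + 1530 = 7900 km. Period T = 2π√(a³/μ) = 2π√(7900³/398600) = 6988.0 s = 116.47 min.
During one orbit Earth rotates (6988.0 / 86166) × 360° = 29.20°.

29.2°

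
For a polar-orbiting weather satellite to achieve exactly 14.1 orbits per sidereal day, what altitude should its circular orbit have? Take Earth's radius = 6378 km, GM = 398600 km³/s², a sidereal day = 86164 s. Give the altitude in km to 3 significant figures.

846 km

Required period T = 86164 / 14.1 = 6110.9 s.
From T = 2π√(a³/μ): a = (μ T²/4π²)^(1/3) = (398600 × 6110.9² / 4π²)^(1/3) = 7224 km.
Altitude h = a − R = 7224 − 6378 = 846 km.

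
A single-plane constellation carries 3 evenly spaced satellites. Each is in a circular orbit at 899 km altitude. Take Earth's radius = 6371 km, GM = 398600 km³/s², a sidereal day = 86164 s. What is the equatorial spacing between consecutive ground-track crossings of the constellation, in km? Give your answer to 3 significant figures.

955 km

Semi-major axis a = 6371 + 899 = 7270 km. Period T = 2π√(a³/μ) = 2π√(7270³/398600) = 6169.0 s = 102.82 min.
Single-satellite node shift = (6169.0/86164) × 360° = 25.77°.
With 3 satellites evenly phased, successive equator crossings are 25.77/3 = 8.591° apart.
That is 8.591 × 111.2 = 955 km at the equator.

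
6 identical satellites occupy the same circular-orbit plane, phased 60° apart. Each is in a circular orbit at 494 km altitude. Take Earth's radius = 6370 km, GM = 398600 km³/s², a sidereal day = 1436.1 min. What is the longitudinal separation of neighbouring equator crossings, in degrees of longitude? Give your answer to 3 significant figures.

3.94°

Semi-major axis a = 6370 + 494 = 6864 km. Period T = 2π√(a³/μ) = 2π√(6864³/398600) = 5659.5 s = 94.32 min.
Single-satellite node shift = (5659.5/86166) × 360° = 23.65°.
With 6 satellites evenly phased, successive equator crossings are 23.65/6 = 3.941° apart.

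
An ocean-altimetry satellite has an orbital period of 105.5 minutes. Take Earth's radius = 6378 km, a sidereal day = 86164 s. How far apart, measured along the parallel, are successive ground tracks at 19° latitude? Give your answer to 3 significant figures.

2780 km

T = 105.5 min = 6330.0 s.
Node shift per orbit = (6330.0/86164) × 360° = 26.45°.
Equatorial spacing = 26.45 × 111.3 km/° = 2944 km.
At 19° latitude, spacing = 2944 × cos(19°) = 2784 km.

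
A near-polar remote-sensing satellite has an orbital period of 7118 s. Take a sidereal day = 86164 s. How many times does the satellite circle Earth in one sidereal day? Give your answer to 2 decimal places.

12.11

Orbits per sidereal day = 86164 / 7118.0 = 12.105.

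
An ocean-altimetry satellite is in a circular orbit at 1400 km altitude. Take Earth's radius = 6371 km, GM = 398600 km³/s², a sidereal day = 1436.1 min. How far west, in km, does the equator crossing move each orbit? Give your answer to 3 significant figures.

Semi-major axis a = 6371 + 1400 = 7771 km. Period T = 2π√(a³/μ) = 2π√(7771³/398600) = 6817.5 s = 113.63 min.
During one orbit Earth rotates (6817.5 / 86166) × 360° = 28.48°.
At the equator that is 28.48° × (2π·6371/360) km/° = 28.48 × 111.2 = 3167 km.

3170 km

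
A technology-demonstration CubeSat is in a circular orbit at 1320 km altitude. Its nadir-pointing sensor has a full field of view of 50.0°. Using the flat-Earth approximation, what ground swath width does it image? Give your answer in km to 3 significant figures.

1230 km

Half-angle = 50.0°/2 = 25°.
Swath width ≈ 2h·tan(θ/2) = 2 × 1320 × tan(25°) = 1231.1 km.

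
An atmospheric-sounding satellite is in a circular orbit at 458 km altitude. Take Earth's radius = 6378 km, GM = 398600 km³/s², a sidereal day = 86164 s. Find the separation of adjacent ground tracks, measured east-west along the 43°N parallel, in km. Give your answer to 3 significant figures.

Semi-major axis a = 6378 + 458 = 6836 km. Period T = 2π√(a³/μ) = 2π√(6836³/398600) = 5624.9 s = 93.75 min.
Node shift per orbit = (5624.9/86164) × 360° = 23.50°.
Equatorial spacing = 23.50 × 111.3 km/° = 2616 km.
At 43° latitude, spacing = 2616 × cos(43°) = 1913 km.

1910 km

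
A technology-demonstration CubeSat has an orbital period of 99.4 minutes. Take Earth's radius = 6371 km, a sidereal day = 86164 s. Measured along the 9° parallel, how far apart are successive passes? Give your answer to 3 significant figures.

2740 km

T = 99.4 min = 5964.0 s.
Node shift per orbit = (5964.0/86164) × 360° = 24.92°.
Equatorial spacing = 24.92 × 111.2 km/° = 2771 km.
At 9° latitude, spacing = 2771 × cos(9°) = 2737 km.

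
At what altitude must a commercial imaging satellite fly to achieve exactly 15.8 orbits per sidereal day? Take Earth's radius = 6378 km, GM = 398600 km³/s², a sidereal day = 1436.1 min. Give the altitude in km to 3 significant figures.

Required period T = 86166 / 15.8 = 5453.5 s.
From T = 2π√(a³/μ): a = (μ T²/4π²)^(1/3) = (398600 × 5453.5² / 4π²)^(1/3) = 6696 km.
Altitude h = a − R = 6696 − 6378 = 318 km.

318 km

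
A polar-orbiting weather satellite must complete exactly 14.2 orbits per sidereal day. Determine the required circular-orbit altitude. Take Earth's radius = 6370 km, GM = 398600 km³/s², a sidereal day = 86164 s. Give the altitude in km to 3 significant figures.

Required period T = 86164 / 14.2 = 6067.9 s.
From T = 2π√(a³/μ): a = (μ T²/4π²)^(1/3) = (398600 × 6067.9² / 4π²)^(1/3) = 7190 km.
Altitude h = a − R = 7190 − 6370 = 820 km.

820 km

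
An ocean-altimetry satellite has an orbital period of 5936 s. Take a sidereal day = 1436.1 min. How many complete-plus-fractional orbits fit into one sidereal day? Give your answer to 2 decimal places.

Orbits per sidereal day = 86166 / 5936.0 = 14.516.

14.52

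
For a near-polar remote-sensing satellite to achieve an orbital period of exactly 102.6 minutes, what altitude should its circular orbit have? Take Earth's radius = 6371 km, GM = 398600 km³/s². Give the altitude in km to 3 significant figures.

T = 102.6 min = 6156.0 s.
From T = 2π√(a³/μ): a = (μ T²/4π²)^(1/3) = (398600 × 6156.0² / 4π²)^(1/3) = 7260 km.
Altitude h = a − R = 7260 − 6371 = 889 km.

889 km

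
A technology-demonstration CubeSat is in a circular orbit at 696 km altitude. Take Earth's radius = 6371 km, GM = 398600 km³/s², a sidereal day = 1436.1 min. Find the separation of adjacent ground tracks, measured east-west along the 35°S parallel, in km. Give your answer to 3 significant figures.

Semi-major axis a = 6371 + 696 = 7067 km. Period T = 2π√(a³/μ) = 2π√(7067³/398600) = 5912.4 s = 98.54 min.
Node shift per orbit = (5912.4/86166) × 360° = 24.70°.
Equatorial spacing = 24.70 × 111.2 km/° = 2747 km.
At 35° latitude, spacing = 2747 × cos(35°) = 2250 km.

2250 km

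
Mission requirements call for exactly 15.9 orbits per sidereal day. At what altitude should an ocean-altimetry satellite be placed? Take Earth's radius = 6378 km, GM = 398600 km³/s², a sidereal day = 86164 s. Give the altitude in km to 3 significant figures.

Required period T = 86164 / 15.9 = 5419.1 s.
From T = 2π√(a³/μ): a = (μ T²/4π²)^(1/3) = (398600 × 5419.1² / 4π²)^(1/3) = 6668 km.
Altitude h = a − R = 6668 − 6378 = 290 km.

290 km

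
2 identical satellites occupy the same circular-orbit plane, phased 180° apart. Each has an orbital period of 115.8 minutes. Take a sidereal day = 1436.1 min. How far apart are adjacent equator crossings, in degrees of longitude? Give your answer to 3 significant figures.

14.5°

T = 115.8 min = 6948.0 s.
Single-satellite node shift = (6948.0/86166) × 360° = 29.03°.
With 2 satellites evenly phased, successive equator crossings are 29.03/2 = 14.514° apart.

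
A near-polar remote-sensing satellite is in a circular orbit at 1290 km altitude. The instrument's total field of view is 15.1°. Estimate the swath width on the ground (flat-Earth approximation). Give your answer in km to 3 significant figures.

342 km

Half-angle = 15.1°/2 = 7.55°.
Swath width ≈ 2h·tan(θ/2) = 2 × 1290 × tan(7.55°) = 342.0 km.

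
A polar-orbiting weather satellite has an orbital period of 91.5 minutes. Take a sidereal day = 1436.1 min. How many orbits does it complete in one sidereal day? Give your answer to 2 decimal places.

15.70

T = 91.5 min = 5490.0 s.
Orbits per sidereal day = 86166 / 5490.0 = 15.695.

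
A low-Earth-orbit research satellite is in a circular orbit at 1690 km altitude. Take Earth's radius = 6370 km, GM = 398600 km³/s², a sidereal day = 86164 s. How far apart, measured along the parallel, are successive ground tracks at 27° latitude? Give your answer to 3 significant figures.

Semi-major axis a = 6370 + 1690 = 8060 km. Period T = 2π√(a³/μ) = 2π√(8060³/398600) = 7201.3 s = 120.02 min.
Node shift per orbit = (7201.3/86164) × 360° = 30.09°.
Equatorial spacing = 30.09 × 111.2 km/° = 3345 km.
At 27° latitude, spacing = 3345 × cos(27°) = 2980 km.

2980 km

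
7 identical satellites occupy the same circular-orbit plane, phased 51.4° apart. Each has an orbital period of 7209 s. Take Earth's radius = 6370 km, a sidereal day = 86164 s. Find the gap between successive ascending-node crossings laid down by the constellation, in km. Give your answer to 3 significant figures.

Single-satellite node shift = (7209.0/86164) × 360° = 30.12°.
With 7 satellites evenly phased, successive equator crossings are 30.12/7 = 4.303° apart.
That is 4.303 × 111.2 = 478 km at the equator.

478 km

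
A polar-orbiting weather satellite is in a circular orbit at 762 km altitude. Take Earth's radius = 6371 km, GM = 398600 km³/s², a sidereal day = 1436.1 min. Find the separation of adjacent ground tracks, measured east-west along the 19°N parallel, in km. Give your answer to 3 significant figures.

2630 km

Semi-major axis a = 6371 + 762 = 7133 km. Period T = 2π√(a³/μ) = 2π√(7133³/398600) = 5995.4 s = 99.92 min.
Node shift per orbit = (5995.4/86166) × 360° = 25.05°.
Equatorial spacing = 25.05 × 111.2 km/° = 2785 km.
At 19° latitude, spacing = 2785 × cos(19°) = 2634 km.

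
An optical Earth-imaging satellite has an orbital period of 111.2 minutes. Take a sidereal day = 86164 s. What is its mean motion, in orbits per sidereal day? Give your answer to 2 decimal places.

T = 111.2 min = 6672.0 s.
Orbits per sidereal day = 86164 / 6672.0 = 12.914.

12.91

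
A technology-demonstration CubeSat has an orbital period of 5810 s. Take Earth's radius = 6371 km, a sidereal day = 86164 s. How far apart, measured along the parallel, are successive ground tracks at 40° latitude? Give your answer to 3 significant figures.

2070 km

Node shift per orbit = (5810.0/86164) × 360° = 24.27°.
Equatorial spacing = 24.27 × 111.2 km/° = 2699 km.
At 40° latitude, spacing = 2699 × cos(40°) = 2068 km.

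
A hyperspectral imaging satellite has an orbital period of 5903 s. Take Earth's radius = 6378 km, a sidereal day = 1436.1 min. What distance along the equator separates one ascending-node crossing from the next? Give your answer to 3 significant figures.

2750 km

During one orbit Earth rotates (5903.0 / 86166) × 360° = 24.66°.
At the equator that is 24.66° × (2π·6378/360) km/° = 24.66 × 111.3 = 2745 km.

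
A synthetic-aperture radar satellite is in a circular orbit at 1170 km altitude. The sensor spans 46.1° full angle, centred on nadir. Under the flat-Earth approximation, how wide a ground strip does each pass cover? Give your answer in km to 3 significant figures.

996 km

Half-angle = 46.1°/2 = 23.05°.
Swath width ≈ 2h·tan(θ/2) = 2 × 1170 × tan(23.05°) = 995.7 km.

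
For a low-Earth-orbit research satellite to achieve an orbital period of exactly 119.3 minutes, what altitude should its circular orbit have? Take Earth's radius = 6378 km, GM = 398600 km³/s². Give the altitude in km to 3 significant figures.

1650 km

T = 119.3 min = 7158.0 s.
From T = 2π√(a³/μ): a = (μ T²/4π²)^(1/3) = (398600 × 7158.0² / 4π²)^(1/3) = 8028 km.
Altitude h = a − R = 8028 − 6378 = 1650 km.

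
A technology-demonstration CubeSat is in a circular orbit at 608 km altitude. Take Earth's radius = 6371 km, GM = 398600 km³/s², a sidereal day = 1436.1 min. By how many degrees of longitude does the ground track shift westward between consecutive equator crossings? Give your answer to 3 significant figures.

Semi-major axis a = 6371 + 608 = 6979 km. Period T = 2π√(a³/μ) = 2π√(6979³/398600) = 5802.3 s = 96.71 min.
During one orbit Earth rotates (5802.3 / 86166) × 360° = 24.24°.

24.2°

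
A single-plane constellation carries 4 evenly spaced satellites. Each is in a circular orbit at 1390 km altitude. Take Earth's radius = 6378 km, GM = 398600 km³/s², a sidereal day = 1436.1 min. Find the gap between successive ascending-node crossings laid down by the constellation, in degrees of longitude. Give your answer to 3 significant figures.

7.12°

Semi-major axis a = 6378 + 1390 = 7768 km. Period T = 2π√(a³/μ) = 2π√(7768³/398600) = 6813.6 s = 113.56 min.
Single-satellite node shift = (6813.6/86166) × 360° = 28.47°.
With 4 satellites evenly phased, successive equator crossings are 28.47/4 = 7.117° apart.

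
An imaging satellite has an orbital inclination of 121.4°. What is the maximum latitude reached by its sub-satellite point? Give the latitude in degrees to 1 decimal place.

Retrograde orbit: the ground track reaches ±(180° − i) = ±(180 − 121.4) = ±58.6°.

58.6°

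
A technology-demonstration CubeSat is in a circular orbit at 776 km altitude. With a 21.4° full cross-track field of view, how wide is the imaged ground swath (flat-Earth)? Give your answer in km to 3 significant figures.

293 km

Half-angle = 21.4°/2 = 10.7°.
Swath width ≈ 2h·tan(θ/2) = 2 × 776 × tan(10.7°) = 293.3 km.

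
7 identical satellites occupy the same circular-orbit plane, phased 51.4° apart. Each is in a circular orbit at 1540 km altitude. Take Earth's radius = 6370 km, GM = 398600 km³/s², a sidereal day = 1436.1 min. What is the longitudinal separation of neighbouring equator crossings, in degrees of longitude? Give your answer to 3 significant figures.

Semi-major axis a = 6370 + 1540 = 7910 km. Period T = 2π√(a³/μ) = 2π√(7910³/398600) = 7001.3 s = 116.69 min.
Single-satellite node shift = (7001.3/86166) × 360° = 29.25°.
With 7 satellites evenly phased, successive equator crossings are 29.25/7 = 4.179° apart.

4.18°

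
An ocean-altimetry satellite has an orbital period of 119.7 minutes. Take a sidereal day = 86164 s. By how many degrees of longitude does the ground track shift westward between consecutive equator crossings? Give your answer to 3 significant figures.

T = 119.7 min = 7182.0 s.
During one orbit Earth rotates (7182.0 / 86164) × 360° = 30.01°.

30.0°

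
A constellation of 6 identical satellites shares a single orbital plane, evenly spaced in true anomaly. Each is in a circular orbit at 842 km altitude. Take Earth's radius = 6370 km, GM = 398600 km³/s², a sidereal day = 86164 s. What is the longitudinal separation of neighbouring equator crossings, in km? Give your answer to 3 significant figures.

Semi-major axis a = 6370 + 842 = 7212 km. Period T = 2π√(a³/μ) = 2π√(7212³/398600) = 6095.3 s = 101.59 min.
Single-satellite node shift = (6095.3/86164) × 360° = 25.47°.
With 6 satellites evenly phased, successive equator crossings are 25.47/6 = 4.244° apart.
That is 4.244 × 111.2 = 472 km at the equator.

472 km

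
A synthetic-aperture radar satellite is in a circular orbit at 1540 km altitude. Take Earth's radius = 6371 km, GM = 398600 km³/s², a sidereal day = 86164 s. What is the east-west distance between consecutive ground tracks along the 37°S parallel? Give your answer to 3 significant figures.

2600 km

Semi-major axis a = 6371 + 1540 = 7911 km. Period T = 2π√(a³/μ) = 2π√(7911³/398600) = 7002.6 s = 116.71 min.
Node shift per orbit = (7002.6/86164) × 360° = 29.26°.
Equatorial spacing = 29.26 × 111.2 km/° = 3253 km.
At 37° latitude, spacing = 3253 × cos(37°) = 2598 km.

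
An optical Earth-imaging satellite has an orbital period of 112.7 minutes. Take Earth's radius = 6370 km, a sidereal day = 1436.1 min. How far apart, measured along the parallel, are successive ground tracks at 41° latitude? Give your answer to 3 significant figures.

T = 112.7 min = 6762.0 s.
Node shift per orbit = (6762.0/86166) × 360° = 28.25°.
Equatorial spacing = 28.25 × 111.2 km/° = 3141 km.
At 41° latitude, spacing = 3141 × cos(41°) = 2370 km.

2370 km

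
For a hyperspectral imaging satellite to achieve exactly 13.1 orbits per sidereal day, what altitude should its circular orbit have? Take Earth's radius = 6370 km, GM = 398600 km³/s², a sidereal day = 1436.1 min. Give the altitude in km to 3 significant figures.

Required period T = 86166 / 13.1 = 6577.6 s.
From T = 2π√(a³/μ): a = (μ T²/4π²)^(1/3) = (398600 × 6577.6² / 4π²)^(1/3) = 7588 km.
Altitude h = a − R = 7588 − 6370 = 1218 km.

1220 km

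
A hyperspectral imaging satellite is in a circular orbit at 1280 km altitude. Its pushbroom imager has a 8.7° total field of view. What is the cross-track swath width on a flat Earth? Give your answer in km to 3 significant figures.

195 km

Half-angle = 8.7°/2 = 4.35°.
Swath width ≈ 2h·tan(θ/2) = 2 × 1280 × tan(4.35°) = 194.7 km.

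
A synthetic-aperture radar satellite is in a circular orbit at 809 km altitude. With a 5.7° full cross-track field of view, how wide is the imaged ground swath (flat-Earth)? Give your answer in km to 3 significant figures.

80.5 km

Half-angle = 5.7°/2 = 2.85°.
Swath width ≈ 2h·tan(θ/2) = 2 × 809 × tan(2.85°) = 80.5 km.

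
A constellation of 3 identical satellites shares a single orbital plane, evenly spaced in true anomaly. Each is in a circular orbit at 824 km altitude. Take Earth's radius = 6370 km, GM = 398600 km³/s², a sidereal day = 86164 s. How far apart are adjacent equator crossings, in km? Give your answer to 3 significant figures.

Semi-major axis a = 6370 + 824 = 7194 km. Period T = 2π√(a³/μ) = 2π√(7194³/398600) = 6072.5 s = 101.21 min.
Single-satellite node shift = (6072.5/86164) × 360° = 25.37°.
With 3 satellites evenly phased, successive equator crossings are 25.37/3 = 8.457° apart.
That is 8.457 × 111.2 = 940 km at the equator.

940 km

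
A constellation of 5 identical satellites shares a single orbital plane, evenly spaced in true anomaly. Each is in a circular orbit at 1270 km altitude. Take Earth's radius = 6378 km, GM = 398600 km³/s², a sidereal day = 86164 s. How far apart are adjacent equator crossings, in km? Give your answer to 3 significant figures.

619 km

Semi-major axis a = 6378 + 1270 = 7648 km. Period T = 2π√(a³/μ) = 2π√(7648³/398600) = 6656.3 s = 110.94 min.
Single-satellite node shift = (6656.3/86164) × 360° = 27.81°.
With 5 satellites evenly phased, successive equator crossings are 27.81/5 = 5.562° apart.
That is 5.562 × 111.3 = 619 km at the equator.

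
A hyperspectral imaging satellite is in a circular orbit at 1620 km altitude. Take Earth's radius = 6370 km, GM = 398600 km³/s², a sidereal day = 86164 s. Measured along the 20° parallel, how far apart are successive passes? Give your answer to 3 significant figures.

Semi-major axis a = 6370 + 1620 = 7990 km. Period T = 2π√(a³/μ) = 2π√(7990³/398600) = 7107.7 s = 118.46 min.
Node shift per orbit = (7107.7/86164) × 360° = 29.70°.
Equatorial spacing = 29.70 × 111.2 km/° = 3302 km.
At 20° latitude, spacing = 3302 × cos(20°) = 3102 km.

3100 km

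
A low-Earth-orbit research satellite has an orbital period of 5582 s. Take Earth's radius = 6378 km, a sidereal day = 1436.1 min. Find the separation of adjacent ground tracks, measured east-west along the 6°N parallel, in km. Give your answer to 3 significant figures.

Node shift per orbit = (5582.0/86166) × 360° = 23.32°.
Equatorial spacing = 23.32 × 111.3 km/° = 2596 km.
At 6° latitude, spacing = 2596 × cos(6°) = 2582 km.

2580 km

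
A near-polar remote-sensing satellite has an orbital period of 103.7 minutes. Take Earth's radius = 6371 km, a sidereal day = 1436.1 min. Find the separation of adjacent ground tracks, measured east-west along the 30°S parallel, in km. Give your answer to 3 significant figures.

T = 103.7 min = 6222.0 s.
Node shift per orbit = (6222.0/86166) × 360° = 26.00°.
Equatorial spacing = 26.00 × 111.2 km/° = 2891 km.
At 30° latitude, spacing = 2891 × cos(30°) = 2503 km.

2500 km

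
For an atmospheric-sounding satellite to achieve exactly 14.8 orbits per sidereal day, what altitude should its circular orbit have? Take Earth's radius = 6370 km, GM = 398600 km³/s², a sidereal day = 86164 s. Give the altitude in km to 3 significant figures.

Required period T = 86164 / 14.8 = 5821.9 s.
From T = 2π√(a³/μ): a = (μ T²/4π²)^(1/3) = (398600 × 5821.9² / 4π²)^(1/3) = 6995 km.
Altitude h = a − R = 6995 − 6370 = 625 km.

625 km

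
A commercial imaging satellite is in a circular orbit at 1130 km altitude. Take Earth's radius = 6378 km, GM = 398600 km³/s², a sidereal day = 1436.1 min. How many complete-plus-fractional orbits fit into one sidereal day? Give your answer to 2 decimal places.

Semi-major axis a = 6378 + 1130 = 7508 km. Period T = 2π√(a³/μ) = 2π√(7508³/398600) = 6474.4 s = 107.91 min.
Orbits per sidereal day = 86166 / 6474.4 = 13.309.

13.31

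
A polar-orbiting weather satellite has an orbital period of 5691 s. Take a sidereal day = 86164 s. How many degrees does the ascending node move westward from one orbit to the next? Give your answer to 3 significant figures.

During one orbit Earth rotates (5691.0 / 86164) × 360° = 23.78°.

23.8°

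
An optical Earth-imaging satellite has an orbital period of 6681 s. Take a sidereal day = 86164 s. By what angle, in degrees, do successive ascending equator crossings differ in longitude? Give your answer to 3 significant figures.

27.9°

During one orbit Earth rotates (6681.0 / 86164) × 360° = 27.91°.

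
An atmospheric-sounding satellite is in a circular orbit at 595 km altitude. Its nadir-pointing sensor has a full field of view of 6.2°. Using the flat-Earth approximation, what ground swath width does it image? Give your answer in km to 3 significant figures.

Half-angle = 6.2°/2 = 3.1°.
Swath width ≈ 2h·tan(θ/2) = 2 × 595 × tan(3.1°) = 64.4 km.

64.4 km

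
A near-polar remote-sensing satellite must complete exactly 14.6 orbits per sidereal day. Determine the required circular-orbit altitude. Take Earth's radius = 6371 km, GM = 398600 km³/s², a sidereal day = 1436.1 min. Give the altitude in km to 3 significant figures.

Required period T = 86166 / 14.6 = 5901.8 s.
From T = 2π√(a³/μ): a = (μ T²/4π²)^(1/3) = (398600 × 5901.8² / 4π²)^(1/3) = 7059 km.
Altitude h = a − R = 7059 − 6371 = 688 km.

688 km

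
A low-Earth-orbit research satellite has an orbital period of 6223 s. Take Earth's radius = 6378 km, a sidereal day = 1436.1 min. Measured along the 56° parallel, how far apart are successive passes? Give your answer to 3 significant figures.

Node shift per orbit = (6223.0/86166) × 360° = 26.00°.
Equatorial spacing = 26.00 × 111.3 km/° = 2894 km.
At 56° latitude, spacing = 2894 × cos(56°) = 1618 km.

1620 km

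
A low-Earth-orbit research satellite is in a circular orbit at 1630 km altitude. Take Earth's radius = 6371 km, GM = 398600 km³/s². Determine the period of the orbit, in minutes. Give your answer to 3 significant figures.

119 min

Semi-major axis a = 6371 + 1630 = 8001 km. Period T = 2π√(a³/μ) = 2π√(8001³/398600) = 7122.4 s = 118.71 min.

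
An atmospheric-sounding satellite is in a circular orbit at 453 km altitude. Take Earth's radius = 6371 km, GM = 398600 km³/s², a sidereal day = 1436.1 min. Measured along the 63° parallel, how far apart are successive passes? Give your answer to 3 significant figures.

Semi-major axis a = 6371 + 453 = 6824 km. Period T = 2π√(a³/μ) = 2π√(6824³/398600) = 5610.1 s = 93.50 min.
Node shift per orbit = (5610.1/86166) × 360° = 23.44°.
Equatorial spacing = 23.44 × 111.2 km/° = 2606 km.
At 63° latitude, spacing = 2606 × cos(63°) = 1183 km.

1180 km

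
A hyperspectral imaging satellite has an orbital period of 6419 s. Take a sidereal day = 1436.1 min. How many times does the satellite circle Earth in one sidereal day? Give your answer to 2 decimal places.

13.42

Orbits per sidereal day = 86166 / 6419.0 = 13.424.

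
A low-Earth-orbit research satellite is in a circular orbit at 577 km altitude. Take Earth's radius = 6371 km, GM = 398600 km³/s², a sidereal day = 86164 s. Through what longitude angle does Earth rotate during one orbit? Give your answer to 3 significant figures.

24.1°

Semi-major axis a = 6371 + 577 = 6948 km. Period T = 2π√(a³/μ) = 2π√(6948³/398600) = 5763.7 s = 96.06 min.
During one orbit Earth rotates (5763.7 / 86164) × 360° = 24.08°.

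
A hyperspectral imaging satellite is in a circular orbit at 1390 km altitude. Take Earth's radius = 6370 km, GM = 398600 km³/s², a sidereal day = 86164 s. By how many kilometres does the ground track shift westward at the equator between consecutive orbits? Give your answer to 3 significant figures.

Semi-major axis a = 6370 + 1390 = 7760 km. Period T = 2π√(a³/μ) = 2π√(7760³/398600) = 6803.1 s = 113.38 min.
During one orbit Earth rotates (6803.1 / 86164) × 360° = 28.42°.
At the equator that is 28.42° × (2π·6370/360) km/° = 28.42 × 111.2 = 3160 km.

3160 km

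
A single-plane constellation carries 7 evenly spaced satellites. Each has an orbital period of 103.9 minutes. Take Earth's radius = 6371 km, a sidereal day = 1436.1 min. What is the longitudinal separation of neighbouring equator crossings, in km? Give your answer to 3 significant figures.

T = 103.9 min = 6234.0 s.
Single-satellite node shift = (6234.0/86166) × 360° = 26.05°.
With 7 satellites evenly phased, successive equator crossings are 26.05/7 = 3.721° apart.
That is 3.721 × 111.2 = 414 km at the equator.

414 km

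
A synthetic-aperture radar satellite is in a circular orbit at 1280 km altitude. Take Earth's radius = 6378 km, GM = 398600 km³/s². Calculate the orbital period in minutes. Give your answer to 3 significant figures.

111 min

Semi-major axis a = 6378 + 1280 = 7658 km. Period T = 2π√(a³/μ) = 2π√(7658³/398600) = 6669.4 s = 111.16 min.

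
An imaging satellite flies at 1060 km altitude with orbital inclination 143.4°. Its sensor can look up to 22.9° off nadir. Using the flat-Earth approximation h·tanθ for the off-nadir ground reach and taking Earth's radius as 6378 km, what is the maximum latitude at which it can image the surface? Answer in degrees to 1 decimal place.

Retrograde orbit: the ground track reaches ±(180° − i) = ±(180 − 143.4) = ±36.6°.
Sensor half-swath on the ground ≈ 1060·tan(22.9°) = 448 km = 4.02° of latitude.
Maximum observable latitude ≈ 36.6 + 4.02 = 40.6°.

40.6°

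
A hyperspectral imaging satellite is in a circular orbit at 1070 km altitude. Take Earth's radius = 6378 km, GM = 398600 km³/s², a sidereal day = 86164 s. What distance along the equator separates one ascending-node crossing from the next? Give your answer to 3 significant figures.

2980 km

Semi-major axis a = 6378 + 1070 = 7448 km. Period T = 2π√(a³/μ) = 2π√(7448³/398600) = 6396.9 s = 106.62 min.
During one orbit Earth rotates (6396.9 / 86164) × 360° = 26.73°.
At the equator that is 26.73° × (2π·6378/360) km/° = 26.73 × 111.3 = 2975 km.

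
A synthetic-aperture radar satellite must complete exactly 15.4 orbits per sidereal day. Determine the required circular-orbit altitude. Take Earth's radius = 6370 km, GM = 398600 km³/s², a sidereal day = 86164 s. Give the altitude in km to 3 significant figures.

Required period T = 86164 / 15.4 = 5595.1 s.
From T = 2π√(a³/μ): a = (μ T²/4π²)^(1/3) = (398600 × 5595.1² / 4π²)^(1/3) = 6812 km.
Altitude h = a − R = 6812 − 6370 = 442 km.

442 km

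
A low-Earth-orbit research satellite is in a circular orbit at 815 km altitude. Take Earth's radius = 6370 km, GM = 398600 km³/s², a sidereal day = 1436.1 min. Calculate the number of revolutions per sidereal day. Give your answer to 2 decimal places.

Semi-major axis a = 6370 + 815 = 7185 km. Period T = 2π√(a³/μ) = 2π√(7185³/398600) = 6061.1 s = 101.02 min.
Orbits per sidereal day = 86166 / 6061.1 = 14.216.

14.22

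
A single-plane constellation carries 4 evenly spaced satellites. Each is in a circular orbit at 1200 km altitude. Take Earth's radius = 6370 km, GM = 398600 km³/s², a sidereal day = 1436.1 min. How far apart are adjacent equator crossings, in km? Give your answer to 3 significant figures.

761 km

Semi-major axis a = 6370 + 1200 = 7570 km. Period T = 2π√(a³/μ) = 2π√(7570³/398600) = 6554.7 s = 109.25 min.
Single-satellite node shift = (6554.7/86166) × 360° = 27.39°.
With 4 satellites evenly phased, successive equator crossings are 27.39/4 = 6.846° apart.
That is 6.846 × 111.2 = 761 km at the equator.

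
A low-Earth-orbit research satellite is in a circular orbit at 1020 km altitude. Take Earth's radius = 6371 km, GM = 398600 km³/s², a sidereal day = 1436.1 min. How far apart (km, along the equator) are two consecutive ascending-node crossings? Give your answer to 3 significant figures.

Semi-major axis a = 6371 + 1020 = 7391 km. Period T = 2π√(a³/μ) = 2π√(7391³/398600) = 6323.6 s = 105.39 min.
During one orbit Earth rotates (6323.6 / 86166) × 360° = 26.42°.
At the equator that is 26.42° × (2π·6371/360) km/° = 26.42 × 111.2 = 2938 km.

2940 km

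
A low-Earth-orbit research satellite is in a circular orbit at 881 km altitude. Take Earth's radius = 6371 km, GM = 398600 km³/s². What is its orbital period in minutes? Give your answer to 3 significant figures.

102 min

Semi-major axis a = 6371 + 881 = 7252 km. Period T = 2π√(a³/μ) = 2π√(7252³/398600) = 6146.1 s = 102.43 min.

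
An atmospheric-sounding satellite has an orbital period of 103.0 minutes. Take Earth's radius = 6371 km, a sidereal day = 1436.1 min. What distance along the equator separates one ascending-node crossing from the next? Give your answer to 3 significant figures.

T = 103.0 min = 6180.0 s.
During one orbit Earth rotates (6180.0 / 86166) × 360° = 25.82°.
At the equator that is 25.82° × (2π·6371/360) km/° = 25.82 × 111.2 = 2871 km.

2870 km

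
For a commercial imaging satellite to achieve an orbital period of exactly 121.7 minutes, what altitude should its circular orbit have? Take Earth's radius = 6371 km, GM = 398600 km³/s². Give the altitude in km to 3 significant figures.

T = 121.7 min = 7302.0 s.
From T = 2π√(a³/μ): a = (μ T²/4π²)^(1/3) = (398600 × 7302.0² / 4π²)^(1/3) = 8135 km.
Altitude h = a − R = 8135 − 6371 = 1764 km.

1760 km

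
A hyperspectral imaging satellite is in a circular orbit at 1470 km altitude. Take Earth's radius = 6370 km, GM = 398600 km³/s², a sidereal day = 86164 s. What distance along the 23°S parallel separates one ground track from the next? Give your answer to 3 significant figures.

2950 km

Semi-major axis a = 6370 + 1470 = 7840 km. Period T = 2π√(a³/μ) = 2π√(7840³/398600) = 6908.5 s = 115.14 min.
Node shift per orbit = (6908.5/86164) × 360° = 28.86°.
Equatorial spacing = 28.86 × 111.2 km/° = 3209 km.
At 23° latitude, spacing = 3209 × cos(23°) = 2954 km.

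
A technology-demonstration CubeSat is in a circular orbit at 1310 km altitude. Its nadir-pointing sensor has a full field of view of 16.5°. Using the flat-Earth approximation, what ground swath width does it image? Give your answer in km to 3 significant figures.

Half-angle = 16.5°/2 = 8.25°.
Swath width ≈ 2h·tan(θ/2) = 2 × 1310 × tan(8.25°) = 379.9 km.

380 km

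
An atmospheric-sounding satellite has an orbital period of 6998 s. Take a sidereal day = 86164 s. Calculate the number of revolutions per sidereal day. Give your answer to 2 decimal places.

Orbits per sidereal day = 86164 / 6998.0 = 12.313.

12.31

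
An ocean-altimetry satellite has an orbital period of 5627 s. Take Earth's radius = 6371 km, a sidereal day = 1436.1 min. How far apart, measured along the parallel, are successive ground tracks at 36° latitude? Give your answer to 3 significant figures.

Node shift per orbit = (5627.0/86166) × 360° = 23.51°.
Equatorial spacing = 23.51 × 111.2 km/° = 2614 km.
At 36° latitude, spacing = 2614 × cos(36°) = 2115 km.

2110 km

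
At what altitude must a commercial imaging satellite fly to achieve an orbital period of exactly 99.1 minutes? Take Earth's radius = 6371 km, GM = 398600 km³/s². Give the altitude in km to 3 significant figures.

T = 99.1 min = 5946.0 s.
From T = 2π√(a³/μ): a = (μ T²/4π²)^(1/3) = (398600 × 5946.0² / 4π²)^(1/3) = 7094 km.
Altitude h = a − R = 7094 − 6371 = 723 km.

723 km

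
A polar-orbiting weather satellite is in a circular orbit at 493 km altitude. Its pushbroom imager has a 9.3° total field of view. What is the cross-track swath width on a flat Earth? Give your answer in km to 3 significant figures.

Half-angle = 9.3°/2 = 4.65°.
Swath width ≈ 2h·tan(θ/2) = 2 × 493 × tan(4.65°) = 80.2 km.

80.2 km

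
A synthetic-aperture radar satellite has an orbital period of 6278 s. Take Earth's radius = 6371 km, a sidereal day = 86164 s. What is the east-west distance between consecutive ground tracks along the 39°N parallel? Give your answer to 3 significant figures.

2270 km

Node shift per orbit = (6278.0/86164) × 360° = 26.23°.
Equatorial spacing = 26.23 × 111.2 km/° = 2917 km.
At 39° latitude, spacing = 2917 × cos(39°) = 2267 km.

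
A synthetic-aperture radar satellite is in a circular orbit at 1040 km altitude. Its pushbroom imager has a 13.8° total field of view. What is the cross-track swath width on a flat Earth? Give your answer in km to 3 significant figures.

252 km

Half-angle = 13.8°/2 = 6.9°.
Swath width ≈ 2h·tan(θ/2) = 2 × 1040 × tan(6.9°) = 251.7 km.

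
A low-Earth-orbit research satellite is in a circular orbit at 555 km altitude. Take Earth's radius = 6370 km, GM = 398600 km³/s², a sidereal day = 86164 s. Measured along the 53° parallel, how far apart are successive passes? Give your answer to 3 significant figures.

Semi-major axis a = 6370 + 555 = 6925 km. Period T = 2π√(a³/μ) = 2π√(6925³/398600) = 5735.1 s = 95.58 min.
Node shift per orbit = (5735.1/86164) × 360° = 23.96°.
Equatorial spacing = 23.96 × 111.2 km/° = 2664 km.
At 53° latitude, spacing = 2664 × cos(53°) = 1603 km.

1600 km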